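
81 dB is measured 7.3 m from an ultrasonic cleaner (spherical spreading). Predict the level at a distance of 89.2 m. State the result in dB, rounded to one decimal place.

For a point source, L₂ = L₁ − 20·log₁₀(r₂/r₁).
L₂ = 81 − 20·log₁₀(89.2/7.3) = 81 − 21.741 = 59.26 dB.

59.3 dB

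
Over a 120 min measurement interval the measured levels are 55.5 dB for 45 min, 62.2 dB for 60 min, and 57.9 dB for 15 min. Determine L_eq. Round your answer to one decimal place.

The energy average is taken in the linear domain: L_eq = 10·log₁₀[(Σ tᵢ·10^(Lᵢ/10))/T], T = 120 min.
Σ tᵢ·10^(Lᵢ/10) = 45·10^(55.5/10) + 60·10^(62.2/10) + 15·10^(57.9/10) = 1.248e+08.
L_eq = 10·log₁₀(1.248e+08/120) = 60.17 dB.

60.2 dB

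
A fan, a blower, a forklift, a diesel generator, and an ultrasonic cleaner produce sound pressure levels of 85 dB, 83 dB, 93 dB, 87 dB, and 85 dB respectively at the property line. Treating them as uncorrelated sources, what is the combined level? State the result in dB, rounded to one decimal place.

95.2 dB

Incoherent sources combine by intensity addition: L_total = 10·log₁₀(Σ 10^(L_i/10)).
Σ 10^(L/10) = 10^(85/10) + 10^(83/10) + 10^(93/10) + 10^(87/10) + 10^(85/10) = 3.328e+09.
L_total = 10·log₁₀(3.328e+09) = 95.22 dB.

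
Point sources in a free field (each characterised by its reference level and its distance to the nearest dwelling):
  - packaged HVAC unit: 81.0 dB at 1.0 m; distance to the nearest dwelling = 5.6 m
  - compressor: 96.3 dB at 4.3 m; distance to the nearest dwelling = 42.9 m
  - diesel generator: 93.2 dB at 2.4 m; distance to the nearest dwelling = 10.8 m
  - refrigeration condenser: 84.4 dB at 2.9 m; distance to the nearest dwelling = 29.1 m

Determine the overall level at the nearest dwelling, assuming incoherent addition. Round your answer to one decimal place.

Apply inverse-square spreading to bring every level to the receiver, then sum 10^(L/10).
packaged HVAC unit: 81.0 − 20·log₁₀(5.6/1.0) = 81.0 − 14.96 = 66.04 dB.
compressor: 96.3 − 20·log₁₀(42.9/4.3) = 96.3 − 19.98 = 76.32 dB.
diesel generator: 93.2 − 20·log₁₀(10.8/2.4) = 93.2 − 13.06 = 80.14 dB.
refrigeration condenser: 84.4 − 20·log₁₀(29.1/2.9) = 84.4 − 20.03 = 64.37 dB.
Σ 10^(L/10) = 1.528e+08 → L_total = 10·log₁₀(1.528e+08) = 81.84 dB.

81.8 dB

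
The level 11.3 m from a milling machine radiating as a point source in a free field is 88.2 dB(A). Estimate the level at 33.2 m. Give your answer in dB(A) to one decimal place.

78.8 dB(A)

Spherical spreading from a point source gives a 20·log₁₀(r₂/r₁) drop.
L₂ = 88.2 − 20·log₁₀(33.2/11.3) = 88.2 − 9.361 = 78.84 dB(A).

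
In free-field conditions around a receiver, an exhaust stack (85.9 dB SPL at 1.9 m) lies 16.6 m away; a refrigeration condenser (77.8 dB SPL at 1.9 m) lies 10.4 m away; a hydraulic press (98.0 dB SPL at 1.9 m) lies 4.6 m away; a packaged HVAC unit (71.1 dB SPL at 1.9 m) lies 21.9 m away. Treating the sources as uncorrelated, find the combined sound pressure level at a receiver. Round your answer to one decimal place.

Propagate each source to the receiver with L = L_ref − 20·log₁₀(r/r_ref), then add intensities.
exhaust stack: 85.9 − 20·log₁₀(16.6/1.9) = 85.9 − 18.83 = 67.07 dB SPL.
refrigeration condenser: 77.8 − 20·log₁₀(10.4/1.9) = 77.8 − 14.77 = 63.03 dB SPL.
hydraulic press: 98.0 − 20·log₁₀(4.6/1.9) = 98.0 − 7.68 = 90.32 dB SPL.
packaged HVAC unit: 71.1 − 20·log₁₀(21.9/1.9) = 71.1 − 21.23 = 49.87 dB SPL.
Σ 10^(L/10) = 1.084e+09 → L_total = 10·log₁₀(1.084e+09) = 90.35 dB SPL.

90.3 dB SPL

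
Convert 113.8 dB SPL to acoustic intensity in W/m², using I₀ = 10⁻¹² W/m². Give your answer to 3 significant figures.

0.240 W/m²

L = 10·log₁₀(I/I₀) ⇒ I = I₀·10^(L/10) = 10⁻¹² × 10^11.38.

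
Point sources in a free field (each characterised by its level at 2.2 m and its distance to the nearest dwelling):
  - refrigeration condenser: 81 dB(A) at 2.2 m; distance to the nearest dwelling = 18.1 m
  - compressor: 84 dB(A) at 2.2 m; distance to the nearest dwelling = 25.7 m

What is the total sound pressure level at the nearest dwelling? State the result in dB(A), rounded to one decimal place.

65.7 dB(A)

Apply inverse-square spreading to bring every level to the receiver, then sum 10^(L/10).
refrigeration condenser: 81 − 20·log₁₀(18.1/2.2) = 81 − 18.31 = 62.69 dB(A).
compressor: 84 − 20·log₁₀(25.7/2.2) = 84 − 21.35 = 62.65 dB(A).
Σ 10^(L/10) = 3.701e+06 → L_total = 10·log₁₀(3.701e+06) = 65.68 dB(A).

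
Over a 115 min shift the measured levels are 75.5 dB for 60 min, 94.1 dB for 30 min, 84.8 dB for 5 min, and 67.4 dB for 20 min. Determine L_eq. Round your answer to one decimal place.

88.5 dB

Weight each interval's intensity by its duration and average over T = 115 min:
Σ tᵢ·10^(Lᵢ/10) = 60·10^(75.5/10) + 30·10^(94.1/10) + 5·10^(84.8/10) + 20·10^(67.4/10) = 8.086e+10.
L_eq = 10·log₁₀(8.086e+10/115) = 88.47 dB.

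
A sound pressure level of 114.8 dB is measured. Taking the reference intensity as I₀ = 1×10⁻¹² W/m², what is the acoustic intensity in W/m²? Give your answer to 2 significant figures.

I = I₀·10^(L/10) = 10⁻¹² × 10^(114.8/10) = 10^(-0.520).

0.30 W/m²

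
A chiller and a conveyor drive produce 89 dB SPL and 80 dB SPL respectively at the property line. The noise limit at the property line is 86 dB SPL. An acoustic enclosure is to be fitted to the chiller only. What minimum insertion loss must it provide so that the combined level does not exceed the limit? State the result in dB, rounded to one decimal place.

4.3 dB

The untreated sources together contribute 10^(80/10) = 1.000e+08, i.e. 80.00 dB SPL.
The limit corresponds to 10^(86/10) = 3.981e+08; subtracting the fixed part leaves 2.981e+08 for the chiller, i.e. 84.74 dB SPL.
So the chiller must be reduced from 89 to 84.74 dB SPL: IL = 4.26 dB.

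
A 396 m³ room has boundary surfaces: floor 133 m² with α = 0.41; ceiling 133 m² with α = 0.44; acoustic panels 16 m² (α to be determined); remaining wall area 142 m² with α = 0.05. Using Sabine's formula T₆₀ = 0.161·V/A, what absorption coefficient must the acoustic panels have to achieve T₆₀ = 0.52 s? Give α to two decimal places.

0.15

A = 0.161·V/T₆₀ = 0.161·396/0.52 = 122.61 m² sabins.
Absorption from the other surfaces = 133·0.41 + 133·0.44 + 142·0.05 = 120.15 m², so the acoustic panels must supply 2.46 m² over 16 m².
α = 2.46/16 = 0.154.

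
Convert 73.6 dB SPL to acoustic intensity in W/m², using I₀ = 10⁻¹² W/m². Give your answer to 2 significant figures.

2.3e-05 W/m²

I = I₀·10^(L/10) = 10⁻¹² × 10^(73.6/10) = 10^(-4.640).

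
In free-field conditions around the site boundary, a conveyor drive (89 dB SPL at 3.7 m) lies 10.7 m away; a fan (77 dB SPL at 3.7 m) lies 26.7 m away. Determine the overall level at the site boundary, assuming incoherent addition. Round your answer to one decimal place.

79.8 dB SPL

Propagate each source to the receiver with L = L_ref − 20·log₁₀(r/r_ref), then add intensities.
conveyor drive: 89 − 20·log₁₀(10.7/3.7) = 89 − 9.22 = 79.78 dB SPL.
fan: 77 − 20·log₁₀(26.7/3.7) = 77 − 17.17 = 59.83 dB SPL.
Σ 10^(L/10) = 9.594e+07 → L_total = 10·log₁₀(9.594e+07) = 79.82 dB SPL.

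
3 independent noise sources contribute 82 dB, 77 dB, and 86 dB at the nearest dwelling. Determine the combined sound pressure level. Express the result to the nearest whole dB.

88 dB

Incoherent sources combine by intensity addition: L_total = 10·log₁₀(Σ 10^(L_i/10)).
Σ 10^(L/10) = 10^(82/10) + 10^(77/10) + 10^(86/10) = 6.067e+08.
L_total = 10·log₁₀(6.067e+08) = 87.83 dB.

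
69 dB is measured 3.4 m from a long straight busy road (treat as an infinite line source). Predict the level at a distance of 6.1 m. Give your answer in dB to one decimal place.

66.5 dB

For a line source, L₂ = L₁ − 10·log₁₀(r₂/r₁).
L₂ = 69 − 10·log₁₀(6.1/3.4) = 69 − 2.539 = 66.46 dB.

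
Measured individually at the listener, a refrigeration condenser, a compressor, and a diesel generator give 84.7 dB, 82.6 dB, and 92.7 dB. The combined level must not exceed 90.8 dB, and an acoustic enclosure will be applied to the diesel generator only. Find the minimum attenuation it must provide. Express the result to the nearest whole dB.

The untreated sources together contribute 10^(84.7/10) + 10^(82.6/10) = 4.771e+08, i.e. 86.79 dB.
To meet 90.8 dB overall, the treated diesel generator may contribute at most 10^(90.8/10) − 4.771e+08 = 7.252e+08, i.e. 88.60 dB.
So the diesel generator must be reduced from 92.7 to 88.60 dB: IL = 4.10 dB.

4 dB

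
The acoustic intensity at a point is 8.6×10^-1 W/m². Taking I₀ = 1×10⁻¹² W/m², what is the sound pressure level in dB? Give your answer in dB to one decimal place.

L = 10·log₁₀(I/I₀) = 10·log₁₀(8.6×10^-1/10⁻¹²) = 10·log₁₀(8.6×10^11).
L = 10·(0.9345 + 11) = 119.34 dB.

119.3 dB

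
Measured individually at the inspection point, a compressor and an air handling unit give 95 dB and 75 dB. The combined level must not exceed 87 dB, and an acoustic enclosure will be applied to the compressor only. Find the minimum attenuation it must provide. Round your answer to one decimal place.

The untreated sources together contribute 10^(75/10) = 3.162e+07, i.e. 75.00 dB.
To meet 87 dB overall, the treated compressor may contribute at most 10^(87/10) − 3.162e+07 = 4.696e+08, i.e. 86.72 dB.
So the compressor must be reduced from 95 to 86.72 dB: IL = 8.28 dB.

8.3 dB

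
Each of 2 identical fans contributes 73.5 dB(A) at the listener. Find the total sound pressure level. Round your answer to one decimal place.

With 2 equal, uncorrelated contributions the intensity is 2× that of one unit, giving a rise of 10·log₁₀ 2.
L_total = 73.5 + 10·log₁₀(2) = 73.5 + 3.010 = 76.51 dB(A).

76.5 dB(A)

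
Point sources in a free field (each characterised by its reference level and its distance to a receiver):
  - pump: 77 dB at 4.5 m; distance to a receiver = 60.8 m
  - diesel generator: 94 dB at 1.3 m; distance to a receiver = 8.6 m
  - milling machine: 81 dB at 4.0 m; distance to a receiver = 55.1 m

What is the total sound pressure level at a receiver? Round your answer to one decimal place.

77.7 dB

Propagate each source to the receiver with L = L_ref − 20·log₁₀(r/r_ref), then add intensities.
pump: 77 − 20·log₁₀(60.8/4.5) = 77 − 22.61 = 54.39 dB.
diesel generator: 94 − 20·log₁₀(8.6/1.3) = 94 − 16.41 = 77.59 dB.
milling machine: 81 − 20·log₁₀(55.1/4.0) = 81 − 22.78 = 58.22 dB.
Σ 10^(L/10) = 5.834e+07 → L_total = 10·log₁₀(5.834e+07) = 77.66 dB.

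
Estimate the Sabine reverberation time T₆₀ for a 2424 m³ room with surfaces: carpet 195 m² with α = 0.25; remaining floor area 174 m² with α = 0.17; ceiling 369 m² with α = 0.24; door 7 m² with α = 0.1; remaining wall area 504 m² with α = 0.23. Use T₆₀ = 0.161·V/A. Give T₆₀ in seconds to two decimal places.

Summing Sᵢαᵢ: 195·0.25 + 174·0.17 + 369·0.24 + 7·0.1 + 504·0.23 = 283.51 m².
T₆₀ = 0.161 × 2424 / 283.51 = 1.377 s.

1.38 s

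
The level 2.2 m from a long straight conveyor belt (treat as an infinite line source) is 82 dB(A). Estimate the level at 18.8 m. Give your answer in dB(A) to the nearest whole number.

For a line source, L₂ = L₁ − 10·log₁₀(r₂/r₁).
L₂ = 82 − 10·log₁₀(18.8/2.2) = 82 − 9.317 = 72.68 dB(A).

73 dB(A)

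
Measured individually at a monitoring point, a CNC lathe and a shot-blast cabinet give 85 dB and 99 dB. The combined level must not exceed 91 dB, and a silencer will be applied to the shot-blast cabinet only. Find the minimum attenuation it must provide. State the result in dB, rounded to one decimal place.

9.3 dB

The untreated sources together contribute 10^(85/10) = 3.162e+08, i.e. 85.00 dB.
The limit corresponds to 10^(91/10) = 1.259e+09; subtracting the fixed part leaves 9.427e+08 for the shot-blast cabinet, i.e. 89.74 dB.
Required insertion loss = 99 − 89.74 = 9.26 dB.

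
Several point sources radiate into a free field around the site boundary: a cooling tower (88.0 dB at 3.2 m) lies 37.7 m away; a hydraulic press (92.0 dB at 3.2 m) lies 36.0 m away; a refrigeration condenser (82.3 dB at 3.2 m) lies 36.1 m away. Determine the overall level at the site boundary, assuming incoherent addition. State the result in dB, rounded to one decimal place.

Apply inverse-square spreading to bring every level to the receiver, then sum 10^(L/10).
cooling tower: 88.0 − 20·log₁₀(37.7/3.2) = 88.0 − 21.42 = 66.58 dB.
hydraulic press: 92.0 − 20·log₁₀(36.0/3.2) = 92.0 − 21.02 = 70.98 dB.
refrigeration condenser: 82.3 − 20·log₁₀(36.1/3.2) = 82.3 − 21.05 = 61.25 dB.
Σ 10^(L/10) = 1.840e+07 → L_total = 10·log₁₀(1.840e+07) = 72.65 dB.

72.6 dB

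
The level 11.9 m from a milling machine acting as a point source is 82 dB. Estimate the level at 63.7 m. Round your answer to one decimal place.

For a point source, L₂ = L₁ − 20·log₁₀(r₂/r₁).
L₂ = 82 − 20·log₁₀(63.7/11.9) = 82 − 14.572 = 67.43 dB.

67.4 dB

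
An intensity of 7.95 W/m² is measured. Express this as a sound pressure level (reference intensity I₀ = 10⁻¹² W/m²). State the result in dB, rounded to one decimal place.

I/I₀ = 7.95/10⁻¹² = 7.95×10^12, and L = 10·log₁₀(I/I₀).
L = 10·(0.9004 + 12) = 129.00 dB.

129.0 dB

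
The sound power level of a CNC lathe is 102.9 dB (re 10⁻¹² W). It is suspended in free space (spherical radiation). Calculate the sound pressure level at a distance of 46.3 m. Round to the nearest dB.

59 dB

L_p = L_w − 10·log₁₀(4π·r²) with r = 46.3 m.
4π·r² = 2.694e+04 m², 10·log₁₀ of that is 44.304 dB.
L_p = 102.9 − 44.304 = 58.60 dB.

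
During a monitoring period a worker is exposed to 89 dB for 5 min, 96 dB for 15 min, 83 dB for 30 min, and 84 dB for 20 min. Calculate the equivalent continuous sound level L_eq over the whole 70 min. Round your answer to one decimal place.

The energy average is taken in the linear domain: L_eq = 10·log₁₀[(Σ tᵢ·10^(Lᵢ/10))/T], T = 70 min.
Σ tᵢ·10^(Lᵢ/10) = 5·10^(89/10) + 15·10^(96/10) + 30·10^(83/10) + 20·10^(84/10) = 7.470e+10.
L_eq = 10·log₁₀(7.470e+10/70) = 90.28 dB.

90.3 dB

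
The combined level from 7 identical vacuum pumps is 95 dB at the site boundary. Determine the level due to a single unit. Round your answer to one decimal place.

Dividing the total intensity by 7 lowers the level by 10·log₁₀ 7 = 8.451 dB: L₁ = 95 − 8.451.

86.5 dB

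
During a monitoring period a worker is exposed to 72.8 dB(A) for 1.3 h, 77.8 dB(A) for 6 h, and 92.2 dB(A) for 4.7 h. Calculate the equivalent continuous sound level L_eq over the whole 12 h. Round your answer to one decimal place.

Weight each interval's intensity by its duration and average over T = 12 h:
Σ tᵢ·10^(Lᵢ/10) = 1.3·10^(72.8/10) + 6·10^(77.8/10) + 4.7·10^(92.2/10) = 8.186e+09.
L_eq = 10·log₁₀(8.186e+09/12) = 88.34 dB(A).

88.3 dB(A)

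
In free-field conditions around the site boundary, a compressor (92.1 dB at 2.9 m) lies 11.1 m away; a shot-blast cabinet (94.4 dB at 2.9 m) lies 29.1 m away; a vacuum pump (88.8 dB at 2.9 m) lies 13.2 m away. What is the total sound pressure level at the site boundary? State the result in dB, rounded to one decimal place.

82.4 dB

Apply inverse-square spreading to bring every level to the receiver, then sum 10^(L/10).
compressor: 92.1 − 20·log₁₀(11.1/2.9) = 92.1 − 11.66 = 80.44 dB.
shot-blast cabinet: 94.4 − 20·log₁₀(29.1/2.9) = 94.4 − 20.03 = 74.37 dB.
vacuum pump: 88.8 − 20·log₁₀(13.2/2.9) = 88.8 − 13.16 = 75.64 dB.
Σ 10^(L/10) = 1.747e+08 → L_total = 10·log₁₀(1.747e+08) = 82.42 dB.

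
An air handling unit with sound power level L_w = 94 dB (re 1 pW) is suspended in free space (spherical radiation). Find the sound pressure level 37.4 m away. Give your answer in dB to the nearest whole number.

52 dB

L_p = L_w − 10·log₁₀(4π·r²) with r = 37.4 m.
4π·r² = 1.758e+04 m², 10·log₁₀ of that is 42.450 dB.
L_p = 94 − 42.450 = 51.55 dB.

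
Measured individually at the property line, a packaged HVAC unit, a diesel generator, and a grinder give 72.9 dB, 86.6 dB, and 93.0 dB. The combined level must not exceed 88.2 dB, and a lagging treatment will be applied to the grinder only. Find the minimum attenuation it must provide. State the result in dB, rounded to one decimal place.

10.3 dB

Everything except the grinder sums to 10^(72.9/10) + 10^(86.6/10) = 4.766e+08 in linear terms, 86.78 dB.
To meet 88.2 dB overall, the treated grinder may contribute at most 10^(88.2/10) − 4.766e+08 = 1.841e+08, i.e. 82.65 dB.
So the grinder must be reduced from 93.0 to 82.65 dB: IL = 10.35 dB.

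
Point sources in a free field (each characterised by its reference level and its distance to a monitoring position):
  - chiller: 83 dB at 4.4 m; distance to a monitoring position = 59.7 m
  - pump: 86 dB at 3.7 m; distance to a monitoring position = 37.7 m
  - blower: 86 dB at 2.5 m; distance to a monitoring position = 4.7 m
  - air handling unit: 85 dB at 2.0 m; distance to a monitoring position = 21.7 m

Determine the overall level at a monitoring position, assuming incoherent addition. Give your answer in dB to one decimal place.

Apply inverse-square spreading to bring every level to the receiver, then sum 10^(L/10).
chiller: 83 − 20·log₁₀(59.7/4.4) = 83 − 22.65 = 60.35 dB.
pump: 86 − 20·log₁₀(37.7/3.7) = 86 − 20.16 = 65.84 dB.
blower: 86 − 20·log₁₀(4.7/2.5) = 86 − 5.48 = 80.52 dB.
air handling unit: 85 − 20·log₁₀(21.7/2.0) = 85 − 20.71 = 64.29 dB.
Σ 10^(L/10) = 1.202e+08 → L_total = 10·log₁₀(1.202e+08) = 80.80 dB.

80.8 dB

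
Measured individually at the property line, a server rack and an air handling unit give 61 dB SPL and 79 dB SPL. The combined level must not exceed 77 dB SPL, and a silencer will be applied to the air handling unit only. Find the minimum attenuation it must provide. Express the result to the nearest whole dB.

2 dB

Fixed contribution from the other source: Σ 10^(L/10) = 10^(61/10) = 1.259e+06 (61.00 dB SPL).
To meet 77 dB SPL overall, the treated air handling unit may contribute at most 10^(77/10) − 1.259e+06 = 4.886e+07, i.e. 76.89 dB SPL.
So the air handling unit must be reduced from 79 to 76.89 dB SPL: IL = 2.11 dB.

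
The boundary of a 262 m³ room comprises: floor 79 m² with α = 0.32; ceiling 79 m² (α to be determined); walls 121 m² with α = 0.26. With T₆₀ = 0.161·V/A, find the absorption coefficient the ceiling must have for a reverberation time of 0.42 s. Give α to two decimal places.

0.55

Required total absorption A = 0.161·262/0.42 = 100.43 m².
Absorption from the other surfaces = 79·0.32 + 121·0.26 = 56.74 m², so the ceiling must supply 43.69 m² over 79 m².
α = 43.69/79 = 0.553.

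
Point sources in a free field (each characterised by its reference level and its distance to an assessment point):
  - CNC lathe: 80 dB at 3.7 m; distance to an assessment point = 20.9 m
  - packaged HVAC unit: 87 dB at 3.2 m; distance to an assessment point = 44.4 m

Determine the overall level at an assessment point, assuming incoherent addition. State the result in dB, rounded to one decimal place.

First find each source's level at the receiver (point-source: −20·log₁₀(r/r_ref)), then combine on an intensity basis.
CNC lathe: 80 − 20·log₁₀(20.9/3.7) = 80 − 15.04 = 64.96 dB.
packaged HVAC unit: 87 − 20·log₁₀(44.4/3.2) = 87 − 22.84 = 64.16 dB.
Σ 10^(L/10) = 5.737e+06 → L_total = 10·log₁₀(5.737e+06) = 67.59 dB.

67.6 dB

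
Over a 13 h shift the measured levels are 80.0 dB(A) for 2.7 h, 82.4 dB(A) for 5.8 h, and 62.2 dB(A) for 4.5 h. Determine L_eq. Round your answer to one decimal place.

80.0 dB(A)

Weight each interval's intensity by its duration and average over T = 13 h:
Σ tᵢ·10^(Lᵢ/10) = 2.7·10^(80.0/10) + 5.8·10^(82.4/10) + 4.5·10^(62.2/10) = 1.285e+09.
L_eq = 10·log₁₀(1.285e+09/13) = 79.95 dB(A).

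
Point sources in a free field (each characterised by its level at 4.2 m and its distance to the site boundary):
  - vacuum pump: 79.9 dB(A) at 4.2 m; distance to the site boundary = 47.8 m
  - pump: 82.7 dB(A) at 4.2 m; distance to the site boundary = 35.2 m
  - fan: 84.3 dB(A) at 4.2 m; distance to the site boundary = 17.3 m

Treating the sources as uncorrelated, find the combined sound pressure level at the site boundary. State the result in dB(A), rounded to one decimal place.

Propagate each source to the receiver with L = L_ref − 20·log₁₀(r/r_ref), then add intensities.
vacuum pump: 79.9 − 20·log₁₀(47.8/4.2) = 79.9 − 21.12 = 58.78 dB(A).
pump: 82.7 − 20·log₁₀(35.2/4.2) = 82.7 − 18.47 = 64.23 dB(A).
fan: 84.3 − 20·log₁₀(17.3/4.2) = 84.3 − 12.30 = 72.00 dB(A).
Σ 10^(L/10) = 1.927e+07 → L_total = 10·log₁₀(1.927e+07) = 72.85 dB(A).

72.8 dB(A)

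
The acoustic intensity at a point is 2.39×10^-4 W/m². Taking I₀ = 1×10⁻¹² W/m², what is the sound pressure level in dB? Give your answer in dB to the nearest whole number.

84 dB

Dividing by I₀ shifts the exponent by 12: I/I₀ = 2.39×10^8.
L = 10·(0.3784 + 8) = 83.78 dB.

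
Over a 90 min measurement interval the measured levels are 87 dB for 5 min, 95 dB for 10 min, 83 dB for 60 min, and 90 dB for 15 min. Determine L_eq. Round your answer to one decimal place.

88.3 dB

The energy average is taken in the linear domain: L_eq = 10·log₁₀[(Σ tᵢ·10^(Lᵢ/10))/T], T = 90 min.
Σ tᵢ·10^(Lᵢ/10) = 5·10^(87/10) + 10·10^(95/10) + 60·10^(83/10) + 15·10^(90/10) = 6.110e+10.
L_eq = 10·log₁₀(6.110e+10/90) = 88.32 dB.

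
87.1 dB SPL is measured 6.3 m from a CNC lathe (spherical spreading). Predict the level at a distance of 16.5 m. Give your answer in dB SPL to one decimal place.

Point-source attenuation: ΔL = 20·log₁₀(r₂/r₁) = 20·log₁₀(16.5/6.3) = 8.363 dB.
L₂ = 87.1 − 20·log₁₀(16.5/6.3) = 87.1 − 8.363 = 78.74 dB SPL.

78.7 dB SPL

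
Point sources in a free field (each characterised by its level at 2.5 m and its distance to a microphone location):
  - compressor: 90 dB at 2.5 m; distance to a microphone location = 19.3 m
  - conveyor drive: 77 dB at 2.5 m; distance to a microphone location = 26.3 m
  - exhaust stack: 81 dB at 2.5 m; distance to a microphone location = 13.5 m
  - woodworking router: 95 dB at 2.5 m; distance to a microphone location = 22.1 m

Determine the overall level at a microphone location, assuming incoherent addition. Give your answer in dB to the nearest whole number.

78 dB

Propagate each source to the receiver with L = L_ref − 20·log₁₀(r/r_ref), then add intensities.
compressor: 90 − 20·log₁₀(19.3/2.5) = 90 − 17.75 = 72.25 dB.
conveyor drive: 77 − 20·log₁₀(26.3/2.5) = 77 − 20.44 = 56.56 dB.
exhaust stack: 81 − 20·log₁₀(13.5/2.5) = 81 − 14.65 = 66.35 dB.
woodworking router: 95 − 20·log₁₀(22.1/2.5) = 95 − 18.93 = 76.07 dB.
Σ 10^(L/10) = 6.202e+07 → L_total = 10·log₁₀(6.202e+07) = 77.93 dB.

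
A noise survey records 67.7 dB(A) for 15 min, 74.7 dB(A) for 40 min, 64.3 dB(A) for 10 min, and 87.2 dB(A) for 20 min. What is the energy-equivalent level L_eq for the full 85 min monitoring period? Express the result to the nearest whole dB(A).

81 dB(A)

Weight each interval's intensity by its duration and average over T = 85 min:
Σ tᵢ·10^(Lᵢ/10) = 15·10^(67.7/10) + 40·10^(74.7/10) + 10·10^(64.3/10) + 20·10^(87.2/10) = 1.179e+10.
L_eq = 10·log₁₀(1.179e+10/85) = 81.42 dB(A).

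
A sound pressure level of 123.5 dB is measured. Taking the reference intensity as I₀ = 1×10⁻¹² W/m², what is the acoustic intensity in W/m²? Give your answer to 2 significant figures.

2.2 W/m²

I/I₀ = 10^(123.5/10) = 2.239e+12, so I = 2.239e+12 × 10⁻¹² W/m².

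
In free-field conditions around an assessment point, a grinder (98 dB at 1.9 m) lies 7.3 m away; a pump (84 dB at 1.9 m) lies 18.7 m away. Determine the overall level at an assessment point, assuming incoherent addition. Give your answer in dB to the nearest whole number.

Apply inverse-square spreading to bring every level to the receiver, then sum 10^(L/10).
grinder: 98 − 20·log₁₀(7.3/1.9) = 98 − 11.69 = 86.31 dB.
pump: 84 − 20·log₁₀(18.7/1.9) = 84 − 19.86 = 64.14 dB.
Σ 10^(L/10) = 4.300e+08 → L_total = 10·log₁₀(4.300e+08) = 86.33 dB.

86 dB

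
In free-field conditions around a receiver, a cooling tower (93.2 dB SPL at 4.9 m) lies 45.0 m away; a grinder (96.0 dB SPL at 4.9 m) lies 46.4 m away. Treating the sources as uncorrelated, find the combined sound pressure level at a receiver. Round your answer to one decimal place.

78.4 dB SPL

Propagate each source to the receiver with L = L_ref − 20·log₁₀(r/r_ref), then add intensities.
cooling tower: 93.2 − 20·log₁₀(45.0/4.9) = 93.2 − 19.26 = 73.94 dB SPL.
grinder: 96.0 − 20·log₁₀(46.4/4.9) = 96.0 − 19.53 = 76.47 dB SPL.
Σ 10^(L/10) = 6.917e+07 → L_total = 10·log₁₀(6.917e+07) = 78.40 dB SPL.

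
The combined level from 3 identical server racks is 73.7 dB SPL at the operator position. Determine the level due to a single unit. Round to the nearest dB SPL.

For N identical incoherent sources L_total = L₁ + 10·log₁₀ N, so L₁ = 73.7 − 10·log₁₀(3) = 73.7 − 4.771.

69 dB SPL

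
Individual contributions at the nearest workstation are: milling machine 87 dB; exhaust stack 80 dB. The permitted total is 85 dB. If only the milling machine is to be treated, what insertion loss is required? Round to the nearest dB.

4 dB

Fixed contribution from the other source: Σ 10^(L/10) = 10^(80/10) = 1.000e+08 (80.00 dB).
The limit corresponds to 10^(85/10) = 3.162e+08; subtracting the fixed part leaves 2.162e+08 for the milling machine, i.e. 83.35 dB.
So the milling machine must be reduced from 87 to 83.35 dB: IL = 3.65 dB.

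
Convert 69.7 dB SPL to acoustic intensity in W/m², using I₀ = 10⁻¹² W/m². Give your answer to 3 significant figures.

L = 10·log₁₀(I/I₀) ⇒ I = I₀·10^(L/10) = 10⁻¹² × 10^6.97.

9.33e-06 W/m²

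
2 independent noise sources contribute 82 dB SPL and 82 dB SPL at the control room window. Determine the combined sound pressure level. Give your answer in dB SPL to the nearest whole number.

85 dB SPL

For uncorrelated sources the intensities add, so convert each level to linear form, sum, and take 10·log₁₀ of the total.
Σ 10^(L/10) = 10^(82/10) + 10^(82/10) = 3.170e+08.
L_total = 10·log₁₀(3.170e+08) = 85.01 dB SPL.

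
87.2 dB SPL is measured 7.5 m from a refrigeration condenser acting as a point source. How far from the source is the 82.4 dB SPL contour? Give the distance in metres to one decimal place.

Point-source spreading drops the level by 20·log₁₀(r₂/r₁); inverting, r₂/r₁ = 10^(ΔL/20).
r₂ = 7.5·10^((87.2−82.4)/20) = 7.5·10^(4.8/20) = 13.03 m.

13.0 m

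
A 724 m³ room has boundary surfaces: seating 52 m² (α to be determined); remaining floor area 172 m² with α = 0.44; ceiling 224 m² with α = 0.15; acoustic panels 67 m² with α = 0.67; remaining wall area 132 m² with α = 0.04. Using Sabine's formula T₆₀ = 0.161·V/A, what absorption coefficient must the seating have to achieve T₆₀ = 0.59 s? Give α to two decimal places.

0.73

Required total absorption A = 0.161·724/0.59 = 197.57 m².
Absorption from the other surfaces = 172·0.44 + 224·0.15 + 67·0.67 + 132·0.04 = 159.45 m², so the seating must supply 38.12 m² over 52 m².
α = 38.12/52 = 0.733.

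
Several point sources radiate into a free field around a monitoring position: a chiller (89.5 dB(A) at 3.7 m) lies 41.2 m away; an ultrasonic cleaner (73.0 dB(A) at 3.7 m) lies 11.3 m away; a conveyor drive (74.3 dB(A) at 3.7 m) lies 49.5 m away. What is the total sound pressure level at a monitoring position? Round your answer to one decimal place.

69.8 dB(A)

Propagate each source to the receiver with L = L_ref − 20·log₁₀(r/r_ref), then add intensities.
chiller: 89.5 − 20·log₁₀(41.2/3.7) = 89.5 − 20.93 = 68.57 dB(A).
ultrasonic cleaner: 73.0 − 20·log₁₀(11.3/3.7) = 73.0 − 9.70 = 63.30 dB(A).
conveyor drive: 74.3 − 20·log₁₀(49.5/3.7) = 74.3 − 22.53 = 51.77 dB(A).
Σ 10^(L/10) = 9.478e+06 → L_total = 10·log₁₀(9.478e+06) = 69.77 dB(A).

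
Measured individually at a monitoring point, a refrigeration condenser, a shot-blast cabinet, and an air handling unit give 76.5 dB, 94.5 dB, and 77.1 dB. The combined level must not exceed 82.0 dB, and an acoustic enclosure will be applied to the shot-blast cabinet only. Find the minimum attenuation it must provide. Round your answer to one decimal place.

16.5 dB

The untreated sources together contribute 10^(76.5/10) + 10^(77.1/10) = 9.595e+07, i.e. 79.82 dB.
To meet 82.0 dB overall, the treated shot-blast cabinet may contribute at most 10^(82.0/10) − 9.595e+07 = 6.253e+07, i.e. 77.96 dB.
Required insertion loss = 94.5 − 77.96 = 16.54 dB.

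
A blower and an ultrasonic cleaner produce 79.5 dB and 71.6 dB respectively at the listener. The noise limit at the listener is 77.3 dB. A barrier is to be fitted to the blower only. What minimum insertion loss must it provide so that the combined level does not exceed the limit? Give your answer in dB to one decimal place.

3.6 dB

The untreated sources together contribute 10^(71.6/10) = 1.445e+07, i.e. 71.60 dB.
To meet 77.3 dB overall, the treated blower may contribute at most 10^(77.3/10) − 1.445e+07 = 3.925e+07, i.e. 75.94 dB.
Required insertion loss = 79.5 − 75.94 = 3.56 dB.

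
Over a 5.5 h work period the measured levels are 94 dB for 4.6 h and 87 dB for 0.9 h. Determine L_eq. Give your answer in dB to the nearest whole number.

93 dB

Weight each interval's intensity by its duration and average over T = 5.5 h:
Σ tᵢ·10^(Lᵢ/10) = 4.6·10^(94/10) + 0.9·10^(87/10) = 1.201e+10.
L_eq = 10·log₁₀(1.201e+10/5.5) = 93.39 dB.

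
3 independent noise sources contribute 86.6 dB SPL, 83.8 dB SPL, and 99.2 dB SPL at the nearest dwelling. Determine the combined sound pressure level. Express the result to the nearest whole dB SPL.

100 dB SPL

For uncorrelated sources the intensities add, so convert each level to linear form, sum, and take 10·log₁₀ of the total.
Σ 10^(L/10) = 10^(86.6/10) + 10^(83.8/10) + 10^(99.2/10) = 9.015e+09.
L_total = 10·log₁₀(9.015e+09) = 99.55 dB SPL.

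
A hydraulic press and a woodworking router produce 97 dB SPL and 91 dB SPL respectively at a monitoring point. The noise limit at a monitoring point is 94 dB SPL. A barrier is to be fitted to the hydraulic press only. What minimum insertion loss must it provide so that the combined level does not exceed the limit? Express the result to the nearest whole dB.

The untreated sources together contribute 10^(91/10) = 1.259e+09, i.e. 91.00 dB SPL.
The limit corresponds to 10^(94/10) = 2.512e+09; subtracting the fixed part leaves 1.253e+09 for the hydraulic press, i.e. 90.98 dB SPL.
So the hydraulic press must be reduced from 97 to 90.98 dB SPL: IL = 6.02 dB.

6 dB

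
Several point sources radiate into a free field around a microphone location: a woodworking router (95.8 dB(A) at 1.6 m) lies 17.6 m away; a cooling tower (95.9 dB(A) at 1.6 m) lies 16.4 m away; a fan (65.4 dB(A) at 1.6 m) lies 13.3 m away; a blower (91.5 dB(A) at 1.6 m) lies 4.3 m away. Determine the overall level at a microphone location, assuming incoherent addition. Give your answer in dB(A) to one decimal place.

84.2 dB(A)

Propagate each source to the receiver with L = L_ref − 20·log₁₀(r/r_ref), then add intensities.
woodworking router: 95.8 − 20·log₁₀(17.6/1.6) = 95.8 − 20.83 = 74.97 dB(A).
cooling tower: 95.9 − 20·log₁₀(16.4/1.6) = 95.9 − 20.21 = 75.69 dB(A).
fan: 65.4 − 20·log₁₀(13.3/1.6) = 65.4 − 18.39 = 47.01 dB(A).
blower: 91.5 − 20·log₁₀(4.3/1.6) = 91.5 − 8.59 = 82.91 dB(A).
Σ 10^(L/10) = 2.641e+08 → L_total = 10·log₁₀(2.641e+08) = 84.22 dB(A).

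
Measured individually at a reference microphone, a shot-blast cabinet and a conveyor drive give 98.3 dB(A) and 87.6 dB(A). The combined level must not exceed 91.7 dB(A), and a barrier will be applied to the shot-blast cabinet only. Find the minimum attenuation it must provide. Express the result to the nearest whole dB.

9 dB

Everything except the shot-blast cabinet sums to 10^(87.6/10) = 5.754e+08 in linear terms, 87.60 dB(A).
To meet 91.7 dB(A) overall, the treated shot-blast cabinet may contribute at most 10^(91.7/10) − 5.754e+08 = 9.037e+08, i.e. 89.56 dB(A).
So the shot-blast cabinet must be reduced from 98.3 to 89.56 dB(A): IL = 8.74 dB.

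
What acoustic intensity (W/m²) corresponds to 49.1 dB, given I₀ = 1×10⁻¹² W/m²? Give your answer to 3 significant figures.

I = I₀·10^(L/10) = 10⁻¹² × 10^(49.1/10) = 10^(-7.090).

8.13e-08 W/m²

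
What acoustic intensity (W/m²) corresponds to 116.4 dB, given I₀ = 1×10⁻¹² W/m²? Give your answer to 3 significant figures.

0.437 W/m²

I = I₀·10^(L/10) = 10⁻¹² × 10^(116.4/10) = 10^(-0.360).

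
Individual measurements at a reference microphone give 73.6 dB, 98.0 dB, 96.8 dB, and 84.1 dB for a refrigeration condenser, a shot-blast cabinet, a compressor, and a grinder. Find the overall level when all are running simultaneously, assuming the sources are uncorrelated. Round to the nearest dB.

Incoherent sources combine by intensity addition: L_total = 10·log₁₀(Σ 10^(L_i/10)).
Σ 10^(L/10) = 10^(73.6/10) + 10^(98.0/10) + 10^(96.8/10) + 10^(84.1/10) = 1.138e+10.
L_total = 10·log₁₀(1.138e+10) = 100.56 dB.

101 dB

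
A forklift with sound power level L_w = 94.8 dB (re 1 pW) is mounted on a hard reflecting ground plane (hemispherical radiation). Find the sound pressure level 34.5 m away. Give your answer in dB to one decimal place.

56.1 dB

L_p = L_w − 10·log₁₀(2π·r²) with r = 34.5 m.
2π·r² = 7479 m², 10·log₁₀ of that is 38.738 dB.
L_p = 94.8 − 38.738 = 56.06 dB.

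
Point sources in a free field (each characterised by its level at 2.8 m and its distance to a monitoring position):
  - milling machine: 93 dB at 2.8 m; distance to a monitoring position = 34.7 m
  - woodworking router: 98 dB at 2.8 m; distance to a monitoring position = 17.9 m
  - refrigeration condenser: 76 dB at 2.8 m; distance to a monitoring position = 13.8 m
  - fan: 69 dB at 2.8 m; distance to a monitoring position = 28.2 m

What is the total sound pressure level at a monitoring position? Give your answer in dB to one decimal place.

Apply inverse-square spreading to bring every level to the receiver, then sum 10^(L/10).
milling machine: 93 − 20·log₁₀(34.7/2.8) = 93 − 21.86 = 71.14 dB.
woodworking router: 98 − 20·log₁₀(17.9/2.8) = 98 − 16.11 = 81.89 dB.
refrigeration condenser: 76 − 20·log₁₀(13.8/2.8) = 76 − 13.85 = 62.15 dB.
fan: 69 − 20·log₁₀(28.2/2.8) = 69 − 20.06 = 48.94 dB.
Σ 10^(L/10) = 1.691e+08 → L_total = 10·log₁₀(1.691e+08) = 82.28 dB.

82.3 dB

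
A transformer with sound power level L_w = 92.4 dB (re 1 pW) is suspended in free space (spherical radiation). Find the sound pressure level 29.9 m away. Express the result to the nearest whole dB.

The power spreads over a sphere of area 4π·r², so L_p = L_w − 10·log₁₀(4π·r²).
4π·r² = 1.123e+04 m², 10·log₁₀ of that is 40.506 dB.
L_p = 92.4 − 40.506 = 51.89 dB.

52 dB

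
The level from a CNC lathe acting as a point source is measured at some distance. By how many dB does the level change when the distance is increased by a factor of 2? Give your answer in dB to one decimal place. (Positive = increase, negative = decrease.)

A point source loses 6 dB per doubling of distance; generally ΔL = −20·log₁₀(r₂/r₁).
ΔL = −20·log₁₀(2) = -6.02 dB.

-6.0 dB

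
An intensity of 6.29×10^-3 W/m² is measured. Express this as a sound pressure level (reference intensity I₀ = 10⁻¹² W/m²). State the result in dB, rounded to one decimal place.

98.0 dB

L = 10·log₁₀(I/I₀) = 10·log₁₀(6.29×10^-3/10⁻¹²) = 10·log₁₀(6.29×10^9).
L = 10·(0.7987 + 9) = 97.99 dB.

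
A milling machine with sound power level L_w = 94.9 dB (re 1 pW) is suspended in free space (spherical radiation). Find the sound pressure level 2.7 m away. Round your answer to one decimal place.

Free-field spherical radiation: L_p = L_w − 10·log₁₀(4π·r²), r = 2.7 m.
4π·r² = 91.61 m², 10·log₁₀ of that is 19.619 dB.
L_p = 94.9 − 19.619 = 75.28 dB.

75.3 dB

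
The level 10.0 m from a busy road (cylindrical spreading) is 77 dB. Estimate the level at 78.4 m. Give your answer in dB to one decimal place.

68.1 dB

Cylindrical spreading from a line source gives a 10·log₁₀(r₂/r₁) drop.
L₂ = 77 − 10·log₁₀(78.4/10.0) = 77 − 8.943 = 68.06 dB.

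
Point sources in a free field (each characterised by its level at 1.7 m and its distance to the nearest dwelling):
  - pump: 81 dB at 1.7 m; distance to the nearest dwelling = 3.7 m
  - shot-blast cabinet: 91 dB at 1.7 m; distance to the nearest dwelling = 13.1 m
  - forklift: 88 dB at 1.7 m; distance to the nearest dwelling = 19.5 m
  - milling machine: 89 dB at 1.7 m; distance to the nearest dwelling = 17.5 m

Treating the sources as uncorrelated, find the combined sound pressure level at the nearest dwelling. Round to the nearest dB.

78 dB

Apply inverse-square spreading to bring every level to the receiver, then sum 10^(L/10).
pump: 81 − 20·log₁₀(3.7/1.7) = 81 − 6.76 = 74.24 dB.
shot-blast cabinet: 91 − 20·log₁₀(13.1/1.7) = 91 − 17.74 = 73.26 dB.
forklift: 88 − 20·log₁₀(19.5/1.7) = 88 − 21.19 = 66.81 dB.
milling machine: 89 − 20·log₁₀(17.5/1.7) = 89 − 20.25 = 68.75 dB.
Σ 10^(L/10) = 6.007e+07 → L_total = 10·log₁₀(6.007e+07) = 77.79 dB.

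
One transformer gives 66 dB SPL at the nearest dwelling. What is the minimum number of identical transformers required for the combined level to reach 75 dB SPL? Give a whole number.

8

Need L₁ + 10·log₁₀ N ≥ 75, i.e. log₁₀ N ≥ 0.90.
N ≥ 10^(9.0/10) = 7.943, so N = 8.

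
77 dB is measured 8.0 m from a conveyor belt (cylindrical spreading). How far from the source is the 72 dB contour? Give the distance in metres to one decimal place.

The 5.0 dB drop corresponds to a distance ratio of 10^(5.0/10) for a line source.
r₂ = 8.0·10^((77−72)/10) = 8.0·10^(5.0/10) = 25.30 m.

25.3 m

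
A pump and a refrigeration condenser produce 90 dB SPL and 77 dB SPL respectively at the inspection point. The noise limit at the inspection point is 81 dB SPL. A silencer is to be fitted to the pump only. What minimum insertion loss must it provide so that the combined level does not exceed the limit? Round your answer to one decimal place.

11.2 dB

The untreated sources together contribute 10^(77/10) = 5.012e+07, i.e. 77.00 dB SPL.
To meet 81 dB SPL overall, the treated pump may contribute at most 10^(81/10) − 5.012e+07 = 7.577e+07, i.e. 78.80 dB SPL.
So the pump must be reduced from 90 to 78.80 dB SPL: IL = 11.20 dB.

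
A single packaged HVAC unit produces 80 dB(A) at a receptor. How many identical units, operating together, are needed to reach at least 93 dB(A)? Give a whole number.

20

N identical sources give L₁ + 10·log₁₀ N, so require 10·log₁₀ N ≥ 93 − 80 = 13.0 dB.
N ≥ 10^(13.0/10) = 19.953, so N = 20.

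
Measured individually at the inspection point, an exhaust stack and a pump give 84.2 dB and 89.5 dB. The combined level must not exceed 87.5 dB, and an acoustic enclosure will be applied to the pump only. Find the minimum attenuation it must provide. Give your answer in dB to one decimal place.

Fixed contribution from the other source: Σ 10^(L/10) = 10^(84.2/10) = 2.630e+08 (84.20 dB).
The limit corresponds to 10^(87.5/10) = 5.623e+08; subtracting the fixed part leaves 2.993e+08 for the pump, i.e. 84.76 dB.
Required insertion loss = 89.5 − 84.76 = 4.74 dB.

4.7 dB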